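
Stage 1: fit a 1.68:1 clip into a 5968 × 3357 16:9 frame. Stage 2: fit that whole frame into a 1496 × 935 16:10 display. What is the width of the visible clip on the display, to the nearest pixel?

Inside the 5968×3357 canvas the clip is height-limited at 5639.76 × 3357.00.
The 16:9 canvas is width-limited in 1496×935, giving 1496.00 × 841.50; scale factor 0.2507.
So the clip's width is 5639.76 × 0.2507 ≈ 1413.72.

1414 px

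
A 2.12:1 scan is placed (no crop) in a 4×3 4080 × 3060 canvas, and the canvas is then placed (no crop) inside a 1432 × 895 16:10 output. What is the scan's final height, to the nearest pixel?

563 px

Inside the 4080×3060 canvas the scan is width-limited at 4080.00 × 1924.53.
4×3 in 1432×895: fills the height, so the intermediate becomes 1193.33 × 895.00 — a scale of ×0.2925.
Applying the same ×0.2925: 1924.53 → 562.89.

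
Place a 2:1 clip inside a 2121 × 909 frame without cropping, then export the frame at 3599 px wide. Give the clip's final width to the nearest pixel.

In the 2121×909 frame the clip fills the height: width = 909 × 2/1 ≈ 1818.00 px.
Resizing to 3599 px wide multiplies everything by 1.6968: 1818.00 → 3084.86 px.

3085 px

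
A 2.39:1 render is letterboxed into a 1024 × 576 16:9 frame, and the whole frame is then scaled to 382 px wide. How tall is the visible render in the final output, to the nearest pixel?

160 px

In the 1024×576 frame the render fills the width: height = 1024 / 2.390 ≈ 428.45 px.
Resizing to 382 px wide multiplies everything by 0.3730: 428.45 → 159.83 px.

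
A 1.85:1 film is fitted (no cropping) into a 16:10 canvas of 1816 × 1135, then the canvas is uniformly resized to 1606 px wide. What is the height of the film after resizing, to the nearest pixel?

Fitted into 1816×1135, the film spans the width; its height is 1816 / 1.850 ≈ 981.62 px.
The frame scales by 1606/1816 = 0.8844; 981.62 × 0.8844 ≈ 868.11 px.

868 px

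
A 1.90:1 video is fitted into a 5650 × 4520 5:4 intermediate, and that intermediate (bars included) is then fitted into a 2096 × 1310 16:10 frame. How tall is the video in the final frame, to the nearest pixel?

First fit — 1.90:1 into 5650×4520 spans the width: 5650.00 × 2973.68.
The 5:4 canvas is height-limited in 2096×1310, giving 1637.50 × 1310.00; scale factor 0.2898.
The video scales with it: height 2973.68 × 0.2898 ≈ 861.84.

862 px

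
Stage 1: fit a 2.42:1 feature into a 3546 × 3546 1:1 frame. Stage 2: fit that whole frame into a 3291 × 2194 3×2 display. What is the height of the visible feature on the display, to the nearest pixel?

First fit — 2.42:1 into 3546×3546 spans the width: 3546.00 × 1465.29.
The 1:1 canvas is height-limited in 3291×2194, giving 2194.00 × 2194.00; scale factor 0.6187.
Applying the same ×0.6187: 1465.29 → 906.61.

907 px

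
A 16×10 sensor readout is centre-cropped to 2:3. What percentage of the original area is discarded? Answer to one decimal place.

Going from 16×10 to 2:3 means cutting width while keeping height.
Fraction kept = (0.667)/(1.600) ≈ 41.67%, so 58.33% is lost.

58.3%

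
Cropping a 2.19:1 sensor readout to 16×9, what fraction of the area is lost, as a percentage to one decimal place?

Going from 2.19:1 to 16×9 means cutting width while keeping height.
Area ratio = (1.778)/(2.190) = 81.18%; the remaining 18.82% is cropped out.

18.8%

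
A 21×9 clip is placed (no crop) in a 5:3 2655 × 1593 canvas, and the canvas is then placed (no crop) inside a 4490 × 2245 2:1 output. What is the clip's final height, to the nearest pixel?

1604 px

First fit — 21×9 into 2655×1593 spans the width: 2655.00 × 1137.86.
Second fit — the 5:3 canvas into 4490×2245 spans the height: 3741.67 × 2245.00 (×1.4093 from 2655×1593).
So the clip's height is 1137.86 × 1.4093 ≈ 1603.57.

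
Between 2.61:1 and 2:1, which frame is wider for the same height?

2.61 and 2; 2.61 > 2.

2.61:1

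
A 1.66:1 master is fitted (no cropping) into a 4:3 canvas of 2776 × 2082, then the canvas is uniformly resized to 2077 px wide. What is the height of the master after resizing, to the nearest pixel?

1251 px

At 2776×2082 the master is width-limited, so height = 2776 / 1.660 ≈ 1672.29 px.
Resizing to 2077 px wide multiplies everything by 0.7482: 1672.29 → 1251.20 px.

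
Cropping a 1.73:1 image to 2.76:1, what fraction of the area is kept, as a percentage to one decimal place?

Going from 1.73:1 to 2.76:1 means cutting height while keeping width.
(1.730)/(2.760) ≈ 0.627 of the area survives.

62.7%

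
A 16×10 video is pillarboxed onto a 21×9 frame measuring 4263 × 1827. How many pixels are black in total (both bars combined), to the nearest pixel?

Since 1.600 < 2.333, the video is height-limited.
Content width = 1827 × 16/10 ≈ 2923.2000 px.
Leftover width: 4263 − 2923.2000 = 1339.8000 px.
Bar area = 1339.8000 × 1827 ≈ 2447815 px.

2447815 pixels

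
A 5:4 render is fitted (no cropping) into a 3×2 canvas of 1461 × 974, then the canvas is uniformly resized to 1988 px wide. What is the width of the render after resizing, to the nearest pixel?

1657 px

At 1461×974 the render is height-limited, so width = 974 × 5/4 ≈ 1217.50 px.
The frame scales by 1988/1461 = 1.3607; 1217.50 × 1.3607 ≈ 1656.67 px.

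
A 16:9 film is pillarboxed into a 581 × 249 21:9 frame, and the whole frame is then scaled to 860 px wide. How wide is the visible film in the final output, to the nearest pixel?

655 px

In the 581×249 frame the film fills the height: width = 249 × 16/9 ≈ 442.67 px.
Resizing to 860 px wide multiplies everything by 1.4802: 442.67 → 655.24 px.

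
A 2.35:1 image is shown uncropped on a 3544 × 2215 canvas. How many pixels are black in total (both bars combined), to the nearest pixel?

2505306 pixels

2.35:1 (2.350) > 16×10 (1.600), so the image fills the width.
The image is 3544 / 2.350 ≈ 1508.0851 px tall.
Black = 2215 − 1508.0851 = 706.9149 px.
Across the 3544-px span: 706.9149 × 3544 ≈ 2505306 px.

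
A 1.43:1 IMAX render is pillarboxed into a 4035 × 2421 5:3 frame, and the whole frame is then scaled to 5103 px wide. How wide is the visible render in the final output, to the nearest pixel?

In the 4035×2421 frame the render fills the height: width = 2421 × 1.430 ≈ 3462.03 px.
The frame scales by 5103/4035 = 1.2647; 3462.03 × 1.2647 ≈ 4378.37 px.

4378 px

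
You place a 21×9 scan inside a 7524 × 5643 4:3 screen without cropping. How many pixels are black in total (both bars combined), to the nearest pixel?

18196257 pixels

21×9 (2.333) > 4:3 (1.333), so the scan fills the width.
The scan is 7524 × 9/21 ≈ 3224.5714 px tall.
5643 − 3224.5714 = 2418.4286 px of bars.
That's 2418.4286 × 7524 ≈ 18196257 black pixels.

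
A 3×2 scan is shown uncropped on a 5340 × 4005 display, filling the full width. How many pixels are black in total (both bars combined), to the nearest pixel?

The scan is 5340 × 2/3 ≈ 3560.0000 px tall.
4005 − 3560.0000 = 445.0000 px of bars.
Bar area = 445.0000 × 5340 ≈ 2376300 px.

2376300 pixels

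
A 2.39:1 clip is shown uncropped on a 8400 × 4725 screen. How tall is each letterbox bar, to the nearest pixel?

605 px

Since 2.390 > 1.778, the clip is width-limited.
That makes the image 3514.64 px tall (8400 / 2.390).
Leftover height: 4725 − 3514.64 = 1210.36 px → 605.18 each side.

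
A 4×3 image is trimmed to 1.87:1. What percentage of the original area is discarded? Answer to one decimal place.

Going from 4×3 to 1.87:1 means cutting height while keeping width.
Area ratio = (1.333)/(1.870) = 71.30%; the remaining 28.70% is cropped out.

28.7%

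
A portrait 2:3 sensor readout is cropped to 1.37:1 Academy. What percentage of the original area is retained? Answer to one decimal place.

48.7%

The width stays; only height is cut (since 1.37:1 Academy is wider than portrait 2:3).
Area ratio = (0.667)/(1.370) = 48.66% retained.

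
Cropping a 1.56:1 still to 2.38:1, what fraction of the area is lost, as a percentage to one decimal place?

34.5%

The width stays; only height is cut (since 2.38:1 is wider than 1.56:1).
Area ratio = (1.560)/(2.380) = 65.55%; the remaining 34.45% is cropped out.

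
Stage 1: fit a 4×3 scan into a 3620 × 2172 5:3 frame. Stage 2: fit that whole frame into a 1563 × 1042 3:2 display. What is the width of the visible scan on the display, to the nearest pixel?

Inside the 3620×2172 canvas the scan is height-limited at 2896.00 × 2172.00.
Second fit — the 5:3 canvas into 1563×1042 spans the width: 1563.00 × 937.80 (×0.4318 from 3620×2172).
The scan scales with it: width 2896.00 × 0.4318 ≈ 1250.40.

1250 px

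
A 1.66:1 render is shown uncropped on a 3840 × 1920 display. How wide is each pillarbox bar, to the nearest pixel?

1.66:1 (1.660) < Univisium 2:1 (2.000), so the render fills the height.
That makes the image 3187.20 px wide (1920 × 1.660).
Leftover width: 3840 − 3187.20 = 652.80 px → 326.40 each side.

326 px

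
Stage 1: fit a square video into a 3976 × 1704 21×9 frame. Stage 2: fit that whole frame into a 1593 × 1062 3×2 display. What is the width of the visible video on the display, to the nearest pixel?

square in 3976×1704: fills the height, so the video is 1704.00 × 1704.00.
21×9 in 1593×1062: fills the width, so the intermediate becomes 1593.00 × 682.71 — a scale of ×0.4007.
The video scales with it: width 1704.00 × 0.4007 ≈ 682.71.

683 px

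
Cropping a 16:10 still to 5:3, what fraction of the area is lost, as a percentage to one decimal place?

5:3 is wider than 16:10, so the crop keeps the full width and trims the height.
(1.600)/(1.667) ≈ 0.960 of the area survives, leaving 4.00% discarded.

4.0%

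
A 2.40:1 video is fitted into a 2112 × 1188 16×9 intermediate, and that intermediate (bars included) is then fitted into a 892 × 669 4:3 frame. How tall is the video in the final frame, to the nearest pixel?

First fit — 2.40:1 into 2112×1188 spans the width: 2112.00 × 880.00.
The 16×9 canvas is width-limited in 892×669, giving 892.00 × 501.75; scale factor 0.4223.
Applying the same ×0.4223: 880.00 → 371.67.

372 px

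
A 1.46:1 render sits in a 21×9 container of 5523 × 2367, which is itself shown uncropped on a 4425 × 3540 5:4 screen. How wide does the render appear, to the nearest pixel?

Inside the 5523×2367 canvas the render is height-limited at 3455.82 × 2367.00.
Second fit — the 21×9 canvas into 4425×3540 spans the width: 4425.00 × 1896.43 (×0.8012 from 5523×2367).
The render scales with it: width 3455.82 × 0.8012 ≈ 2768.79.

2769 px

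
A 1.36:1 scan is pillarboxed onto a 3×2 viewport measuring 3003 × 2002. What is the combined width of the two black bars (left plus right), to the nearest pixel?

Since 1.360 < 1.500, the scan is height-limited.
The scan is 2002 × 1.360 ≈ 2722.72 px wide.
Leftover width: 3003 − 2722.72 = 280.28 px.

280 px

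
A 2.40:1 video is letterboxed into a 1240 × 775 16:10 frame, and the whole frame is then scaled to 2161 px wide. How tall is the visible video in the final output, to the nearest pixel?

900 px

At 1240×775 the video is width-limited, so height = 1240 / 2.400 ≈ 516.67 px.
Resizing to 2161 px wide multiplies everything by 1.7427: 516.67 → 900.42 px.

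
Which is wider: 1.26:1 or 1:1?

1.26 and 1; 1.26 > 1.

1.26:1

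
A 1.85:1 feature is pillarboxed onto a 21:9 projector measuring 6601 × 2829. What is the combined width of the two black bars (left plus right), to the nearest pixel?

1367 px

1.85:1 (1.850) < 21:9 (2.333), so the feature fills the height.
Content width = 2829 × 1.850 ≈ 5233.65 px.
6601 − 5233.65 = 1367.35 px of bars.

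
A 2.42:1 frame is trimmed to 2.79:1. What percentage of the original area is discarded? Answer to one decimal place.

13.3%

The width stays; only height is cut (since 2.79:1 is wider than 2.42:1).
Area ratio = (2.420)/(2.790) = 86.74%; the remaining 13.26% is cropped out.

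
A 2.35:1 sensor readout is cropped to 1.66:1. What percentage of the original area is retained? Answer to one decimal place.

70.6%

Going from 2.35:1 to 1.66:1 means cutting width while keeping height.
Fraction kept = (1.660)/(2.350) ≈ 70.64%.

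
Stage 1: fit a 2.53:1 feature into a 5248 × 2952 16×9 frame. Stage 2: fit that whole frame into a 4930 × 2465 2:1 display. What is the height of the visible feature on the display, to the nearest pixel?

Inside the 5248×2952 canvas the feature is width-limited at 5248.00 × 2074.31.
The 16×9 canvas is height-limited in 4930×2465, giving 4382.22 × 2465.00; scale factor 0.8350.
Applying the same ×0.8350: 2074.31 → 1732.10.

1732 px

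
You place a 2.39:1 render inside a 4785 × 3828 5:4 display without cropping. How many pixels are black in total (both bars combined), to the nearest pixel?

8736970 pixels

2.39:1 (2.390) > 5:4 (1.250), so the render fills the width.
Content height = 4785 / 2.390 ≈ 2002.0921 px.
3828 − 2002.0921 = 1825.9079 px of bars.
Bar area = 1825.9079 × 4785 ≈ 8736970 px.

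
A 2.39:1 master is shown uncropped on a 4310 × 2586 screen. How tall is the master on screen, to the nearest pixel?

1803 px

2.39:1 (2.390) > 5:3 (1.667), so the master fills the width.
That makes the image 1803.35 px tall (4310 / 2.390).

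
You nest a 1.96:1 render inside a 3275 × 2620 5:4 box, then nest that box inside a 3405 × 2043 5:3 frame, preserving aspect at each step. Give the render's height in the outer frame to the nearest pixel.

1.96:1 in 3275×2620: fills the width, so the render is 3275.00 × 1670.92.
5:4 in 3405×2043: fills the height, so the intermediate becomes 2553.75 × 2043.00 — a scale of ×0.7798.
So the render's height is 1670.92 × 0.7798 ≈ 1302.93.

1303 px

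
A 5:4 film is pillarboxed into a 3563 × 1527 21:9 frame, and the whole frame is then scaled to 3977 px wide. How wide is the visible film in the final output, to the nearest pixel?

2131 px

Fitted into 3563×1527, the film spans the height; its width is 1527 × 5/4 ≈ 1908.75 px.
The frame scales by 3977/3563 = 1.1162; 1908.75 × 1.1162 ≈ 2130.54 px.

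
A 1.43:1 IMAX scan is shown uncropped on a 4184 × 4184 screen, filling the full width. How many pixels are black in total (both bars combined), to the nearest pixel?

Content height = 4184 / 1.430 ≈ 2925.8741 px.
4184 − 2925.8741 = 1258.1259 px of bars.
That's 1258.1259 × 4184 ≈ 5263999 black pixels.

5263999 pixels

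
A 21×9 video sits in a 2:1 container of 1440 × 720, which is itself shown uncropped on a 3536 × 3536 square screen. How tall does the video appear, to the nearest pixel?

21×9 in 1440×720: fills the width, so the video is 1440.00 × 617.14.
2:1 in 3536×3536: fills the width, so the intermediate becomes 3536.00 × 1768.00 — a scale of ×2.4556.
So the video's height is 617.14 × 2.4556 ≈ 1515.43.

1515 px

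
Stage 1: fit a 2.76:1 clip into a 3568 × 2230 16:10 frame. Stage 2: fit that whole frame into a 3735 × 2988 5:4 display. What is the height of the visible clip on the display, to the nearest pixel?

Inside the 3568×2230 canvas the clip is width-limited at 3568.00 × 1292.75.
Second fit — the 16:10 canvas into 3735×2988 spans the width: 3735.00 × 2334.38 (×1.0468 from 3568×2230).
Applying the same ×1.0468: 1292.75 → 1353.26.

1353 px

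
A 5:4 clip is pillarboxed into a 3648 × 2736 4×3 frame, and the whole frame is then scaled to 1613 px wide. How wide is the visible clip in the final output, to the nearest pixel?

Fitted into 3648×2736, the clip spans the height; its width is 2736 × 5/4 ≈ 3420.00 px.
The frame scales by 1613/3648 = 0.4422; 3420.00 × 0.4422 ≈ 1512.19 px.

1512 px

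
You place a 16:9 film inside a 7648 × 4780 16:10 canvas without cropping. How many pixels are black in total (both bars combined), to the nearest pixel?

3655744 pixels

16:9 (1.778) > 16:10 (1.600), so the film fills the width.
That makes the image 4302.0000 px tall (7648 × 9/16).
Leftover height: 4780 − 4302.0000 = 478.0000 px.
Bar area = 478.0000 × 7648 ≈ 3655744 px.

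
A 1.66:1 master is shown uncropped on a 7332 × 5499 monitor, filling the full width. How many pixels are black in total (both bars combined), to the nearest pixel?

That makes the image 4416.8675 px tall (7332 / 1.660).
5499 − 4416.8675 = 1082.1325 px of bars.
Bar area = 1082.1325 × 7332 ≈ 7934196 px.

7934196 pixels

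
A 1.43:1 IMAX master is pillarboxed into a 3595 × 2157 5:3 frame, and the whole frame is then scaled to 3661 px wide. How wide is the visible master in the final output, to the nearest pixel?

At 3595×2157 the master is height-limited, so width = 2157 × 1.430 ≈ 3084.51 px.
Scaling 3595 → 3661 is ×1.0184, so the width becomes 3084.51 × 1.0184 ≈ 3141.14 px.

3141 px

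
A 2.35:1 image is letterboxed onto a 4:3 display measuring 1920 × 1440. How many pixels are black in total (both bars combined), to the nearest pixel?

2.35:1 (2.350) > 4:3 (1.333), so the image fills the width.
Content height = 1920 / 2.350 ≈ 817.0213 px.
1440 − 817.0213 = 622.9787 px of bars.
That's 622.9787 × 1920 ≈ 1196119 black pixels.

1196119 pixels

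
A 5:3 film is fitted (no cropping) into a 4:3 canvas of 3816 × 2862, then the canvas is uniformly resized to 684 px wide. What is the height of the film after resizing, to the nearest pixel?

Fitted into 3816×2862, the film spans the width; its height is 3816 × 3/5 ≈ 2289.60 px.
The frame scales by 684/3816 = 0.1792; 2289.60 × 0.1792 ≈ 410.40 px.

410 px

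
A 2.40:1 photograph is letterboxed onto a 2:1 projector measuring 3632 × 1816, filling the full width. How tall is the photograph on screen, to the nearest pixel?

1513 px

The photograph is 3632 / 2.400 ≈ 1513.33 px tall.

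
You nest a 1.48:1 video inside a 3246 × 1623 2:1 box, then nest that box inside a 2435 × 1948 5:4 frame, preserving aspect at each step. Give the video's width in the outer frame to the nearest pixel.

1802 px

1.48:1 in 3246×1623: fills the height, so the video is 2402.04 × 1623.00.
The 2:1 canvas is width-limited in 2435×1948, giving 2435.00 × 1217.50; scale factor 0.7502.
The video scales with it: width 2402.04 × 0.7502 ≈ 1801.90.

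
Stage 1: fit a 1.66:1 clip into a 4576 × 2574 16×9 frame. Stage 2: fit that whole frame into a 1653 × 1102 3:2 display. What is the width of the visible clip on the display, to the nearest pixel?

1543 px

Inside the 4576×2574 canvas the clip is height-limited at 4272.84 × 2574.00.
16×9 in 1653×1102: fills the width, so the intermediate becomes 1653.00 × 929.81 — a scale of ×0.3612.
So the clip's width is 4272.84 × 0.3612 ≈ 1543.49.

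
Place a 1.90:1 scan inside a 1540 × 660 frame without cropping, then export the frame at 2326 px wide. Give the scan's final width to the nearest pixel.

1894 px

In the 1540×660 frame the scan fills the height: width = 660 × 1.900 ≈ 1254.00 px.
The frame scales by 2326/1540 = 1.5104; 1254.00 × 1.5104 ≈ 1894.03 px.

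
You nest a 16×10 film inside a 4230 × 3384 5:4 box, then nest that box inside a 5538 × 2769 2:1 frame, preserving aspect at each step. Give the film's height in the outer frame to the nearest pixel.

16×10 in 4230×3384: fills the width, so the film is 4230.00 × 2643.75.
5:4 in 5538×2769: fills the height, so the intermediate becomes 3461.25 × 2769.00 — a scale of ×0.8183.
So the film's height is 2643.75 × 0.8183 ≈ 2163.28.

2163 px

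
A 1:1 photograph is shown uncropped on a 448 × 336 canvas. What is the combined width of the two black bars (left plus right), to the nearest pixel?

112 px

1:1 is narrower than 4×3, so it spans the full height.
The photograph is 336 × 1/1 ≈ 336.00 px wide.
448 − 336.00 = 112.00 px of bars.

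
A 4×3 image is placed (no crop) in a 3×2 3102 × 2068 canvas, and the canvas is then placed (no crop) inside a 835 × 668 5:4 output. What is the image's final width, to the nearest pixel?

4×3 in 3102×2068: fills the height, so the image is 2757.33 × 2068.00.
The 3×2 canvas is width-limited in 835×668, giving 835.00 × 556.67; scale factor 0.2692.
Applying the same ×0.2692: 2757.33 → 742.22.

742 px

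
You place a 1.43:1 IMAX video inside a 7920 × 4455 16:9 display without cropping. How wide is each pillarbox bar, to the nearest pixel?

775 px

1.43:1 IMAX (1.430) < 16:9 (1.778), so the video fills the height.
The video is 4455 × 1.430 ≈ 6370.65 px wide.
7920 − 6370.65 = 1549.35 px of bars (774.67 each).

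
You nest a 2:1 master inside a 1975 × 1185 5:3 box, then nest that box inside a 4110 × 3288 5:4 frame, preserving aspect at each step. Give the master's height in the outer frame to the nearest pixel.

First fit — 2:1 into 1975×1185 spans the width: 1975.00 × 987.50.
The 5:3 canvas is width-limited in 4110×3288, giving 4110.00 × 2466.00; scale factor 2.0810.
So the master's height is 987.50 × 2.0810 ≈ 2055.00.

2055 px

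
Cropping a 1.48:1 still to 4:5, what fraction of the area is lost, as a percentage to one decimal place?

Going from 1.48:1 to 4:5 means cutting width while keeping height.
Area ratio = (0.800)/(1.480) = 54.05%; the remaining 45.95% is cropped out.

45.9%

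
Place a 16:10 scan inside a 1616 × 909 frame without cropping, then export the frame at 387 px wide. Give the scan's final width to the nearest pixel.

In the 1616×909 frame the scan fills the height: width = 909 × 16/10 ≈ 1454.40 px.
Scaling 1616 → 387 is ×0.2395, so the width becomes 1454.40 × 0.2395 ≈ 348.30 px.

348 px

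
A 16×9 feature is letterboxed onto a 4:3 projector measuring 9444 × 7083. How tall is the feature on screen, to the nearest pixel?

5312 px

16×9 (1.778) > 4:3 (1.333), so the feature fills the width.
Content height = 9444 × 9/16 ≈ 5312.25 px.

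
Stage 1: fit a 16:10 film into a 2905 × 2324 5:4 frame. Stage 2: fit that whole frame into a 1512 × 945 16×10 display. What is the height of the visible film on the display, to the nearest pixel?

First fit — 16:10 into 2905×2324 spans the width: 2905.00 × 1815.62.
5:4 in 1512×945: fills the height, so the intermediate becomes 1181.25 × 945.00 — a scale of ×0.4066.
So the film's height is 1815.62 × 0.4066 ≈ 738.28.

738 px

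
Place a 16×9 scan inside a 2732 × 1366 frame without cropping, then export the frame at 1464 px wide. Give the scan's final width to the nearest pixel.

1301 px

In the 2732×1366 frame the scan fills the height: width = 1366 × 16/9 ≈ 2428.44 px.
Scaling 2732 → 1464 is ×0.5359, so the width becomes 2428.44 × 0.5359 ≈ 1301.33 px.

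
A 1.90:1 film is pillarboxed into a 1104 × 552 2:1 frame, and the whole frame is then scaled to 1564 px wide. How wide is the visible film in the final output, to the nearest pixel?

In the 1104×552 frame the film fills the height: width = 552 × 1.900 ≈ 1048.80 px.
Scaling 1104 → 1564 is ×1.4167, so the width becomes 1048.80 × 1.4167 ≈ 1485.80 px.

1486 px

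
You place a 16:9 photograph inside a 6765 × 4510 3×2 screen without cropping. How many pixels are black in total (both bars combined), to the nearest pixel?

4767211 pixels

16:9 is wider than 3×2, so it spans the full width.
The photograph is 6765 × 9/16 ≈ 3805.3125 px tall.
Black = 4510 − 3805.3125 = 704.6875 px.
Bar area = 704.6875 × 6765 ≈ 4767211 px.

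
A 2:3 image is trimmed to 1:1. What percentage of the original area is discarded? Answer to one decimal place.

Going from 2:3 to 1:1 means cutting height while keeping width.
Fraction kept = (0.667)/(1.000) ≈ 66.67%, so 33.33% is lost.

33.3%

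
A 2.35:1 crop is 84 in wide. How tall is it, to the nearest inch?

Height = 84 / 2.350 = 35.74.

36 in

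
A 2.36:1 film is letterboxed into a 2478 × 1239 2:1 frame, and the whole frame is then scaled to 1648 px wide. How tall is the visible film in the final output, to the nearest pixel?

At 2478×1239 the film is width-limited, so height = 2478 / 2.360 ≈ 1050.00 px.
Resizing to 1648 px wide multiplies everything by 0.6651: 1050.00 → 698.31 px.

698 px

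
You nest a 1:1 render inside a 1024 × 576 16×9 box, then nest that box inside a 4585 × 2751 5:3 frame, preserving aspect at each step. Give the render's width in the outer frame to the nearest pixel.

First fit — 1:1 into 1024×576 spans the height: 576.00 × 576.00.
16×9 in 4585×2751: fills the width, so the intermediate becomes 4585.00 × 2579.06 — a scale of ×4.4775.
So the render's width is 576.00 × 4.4775 ≈ 2579.06.

2579 px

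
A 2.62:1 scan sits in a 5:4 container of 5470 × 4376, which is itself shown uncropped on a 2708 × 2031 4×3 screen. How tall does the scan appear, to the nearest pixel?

First fit — 2.62:1 into 5470×4376 spans the width: 5470.00 × 2087.79.
The 5:4 canvas is height-limited in 2708×2031, giving 2538.75 × 2031.00; scale factor 0.4641.
The scan scales with it: height 2087.79 × 0.4641 ≈ 968.99.

969 px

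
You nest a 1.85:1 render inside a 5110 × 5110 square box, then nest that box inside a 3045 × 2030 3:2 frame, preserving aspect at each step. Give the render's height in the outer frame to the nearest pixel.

1097 px

1.85:1 in 5110×5110: fills the width, so the render is 5110.00 × 2762.16.
square in 3045×2030: fills the height, so the intermediate becomes 2030.00 × 2030.00 — a scale of ×0.3973.
The render scales with it: height 2762.16 × 0.3973 ≈ 1097.30.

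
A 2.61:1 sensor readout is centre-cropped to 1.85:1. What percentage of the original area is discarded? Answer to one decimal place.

1.85:1 is narrower than 2.61:1, so the crop keeps the full height and trims the width.
Fraction kept = (1.850)/(2.610) ≈ 70.88%, so 29.12% is lost.

29.1%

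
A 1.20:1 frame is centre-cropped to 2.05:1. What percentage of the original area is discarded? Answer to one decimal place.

2.05:1 is wider than 1.20:1, so the crop keeps the full width and trims the height.
Area ratio = (1.200)/(2.050) = 58.54%; the remaining 41.46% is cropped out.

41.5%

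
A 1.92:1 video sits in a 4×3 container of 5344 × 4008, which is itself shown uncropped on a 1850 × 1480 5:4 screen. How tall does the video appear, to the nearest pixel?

964 px

1.92:1 in 5344×4008: fills the width, so the video is 5344.00 × 2783.33.
Second fit — the 4×3 canvas into 1850×1480 spans the width: 1850.00 × 1387.50 (×0.3462 from 5344×4008).
The video scales with it: height 2783.33 × 0.3462 ≈ 963.54.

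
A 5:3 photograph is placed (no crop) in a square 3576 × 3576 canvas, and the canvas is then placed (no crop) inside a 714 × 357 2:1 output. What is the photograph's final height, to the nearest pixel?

214 px

First fit — 5:3 into 3576×3576 spans the width: 3576.00 × 2145.60.
Second fit — the square canvas into 714×357 spans the height: 357.00 × 357.00 (×0.0998 from 3576×3576).
The photograph scales with it: height 2145.60 × 0.0998 ≈ 214.20.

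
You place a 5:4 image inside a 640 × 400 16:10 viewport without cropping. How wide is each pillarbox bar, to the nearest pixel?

5:4 is narrower than 16:10, so it spans the full height.
That makes the image 500.00 px wide (400 × 5/4).
640 − 500.00 = 140.00 px of bars (70.00 each).

70 px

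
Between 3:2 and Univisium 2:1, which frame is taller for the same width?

3:2 = 1.5 and Univisium 2:1 = 2; 2 > 1.5. The smaller width-to-height ratio is the taller frame.

3:2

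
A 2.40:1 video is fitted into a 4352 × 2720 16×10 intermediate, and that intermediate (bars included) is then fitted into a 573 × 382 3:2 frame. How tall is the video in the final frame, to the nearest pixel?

239 px

First fit — 2.40:1 into 4352×2720 spans the width: 4352.00 × 1813.33.
The 16×10 canvas is width-limited in 573×382, giving 573.00 × 358.12; scale factor 0.1317.
Applying the same ×0.1317: 1813.33 → 238.75.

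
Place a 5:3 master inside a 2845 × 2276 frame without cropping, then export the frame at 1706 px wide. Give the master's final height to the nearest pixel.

1024 px

Fitted into 2845×2276, the master spans the width; its height is 2845 × 3/5 ≈ 1707.00 px.
Scaling 2845 → 1706 is ×0.5996, so the height becomes 1707.00 × 0.5996 ≈ 1023.60 px.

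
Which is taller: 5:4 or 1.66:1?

5:4 = 1.25 and 1.66; 1.66 > 1.25. The smaller width-to-height ratio is the taller frame.

5:4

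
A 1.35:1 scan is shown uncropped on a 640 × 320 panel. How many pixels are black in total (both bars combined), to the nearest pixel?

1.35:1 (1.350) < 2:1 (2.000), so the scan fills the height.
Content width = 320 × 1.350 ≈ 432.0000 px.
Black = 640 − 432.0000 = 208.0000 px.
Bar area = 208.0000 × 320 ≈ 66560 px.

66560 pixels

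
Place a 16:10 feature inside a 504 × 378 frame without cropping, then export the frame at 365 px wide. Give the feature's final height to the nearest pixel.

228 px

At 504×378 the feature is width-limited, so height = 504 × 10/16 ≈ 315.00 px.
Resizing to 365 px wide multiplies everything by 0.7242: 315.00 → 228.12 px.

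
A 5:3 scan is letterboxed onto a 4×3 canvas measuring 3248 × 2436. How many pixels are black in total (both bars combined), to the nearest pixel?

5:3 (1.667) > 4×3 (1.333), so the scan fills the width.
That makes the image 1948.8000 px tall (3248 × 3/5).
2436 − 1948.8000 = 487.2000 px of bars.
Across the 3248-px span: 487.2000 × 3248 ≈ 1582426 px.

1582426 pixels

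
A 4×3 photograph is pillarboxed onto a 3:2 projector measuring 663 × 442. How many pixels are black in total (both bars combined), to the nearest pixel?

4×3 (1.333) < 3:2 (1.500), so the photograph fills the height.
The photograph is 442 × 4/3 ≈ 589.3333 px wide.
Black = 663 − 589.3333 = 73.6667 px.
That's 73.6667 × 442 ≈ 32561 black pixels.

32561 pixels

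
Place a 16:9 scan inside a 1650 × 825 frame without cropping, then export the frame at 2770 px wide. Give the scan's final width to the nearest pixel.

Fitted into 1650×825, the scan spans the height; its width is 825 × 16/9 ≈ 1466.67 px.
Resizing to 2770 px wide multiplies everything by 1.6788: 1466.67 → 2462.22 px.

2462 px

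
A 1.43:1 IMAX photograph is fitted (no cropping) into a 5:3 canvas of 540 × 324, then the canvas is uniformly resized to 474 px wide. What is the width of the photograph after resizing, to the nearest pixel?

Fitted into 540×324, the photograph spans the height; its width is 324 × 1.430 ≈ 463.32 px.
Scaling 540 → 474 is ×0.8778, so the width becomes 463.32 × 0.8778 ≈ 406.69 px.

407 px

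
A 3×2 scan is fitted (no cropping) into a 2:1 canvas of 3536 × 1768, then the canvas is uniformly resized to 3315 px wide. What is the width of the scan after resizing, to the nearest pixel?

2486 px

In the 3536×1768 frame the scan fills the height: width = 1768 × 3/2 ≈ 2652.00 px.
Resizing to 3315 px wide multiplies everything by 0.9375: 2652.00 → 2486.25 px.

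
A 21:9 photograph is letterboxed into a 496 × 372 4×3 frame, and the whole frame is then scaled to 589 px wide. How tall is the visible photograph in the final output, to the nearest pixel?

In the 496×372 frame the photograph fills the width: height = 496 × 9/21 ≈ 212.57 px.
Resizing to 589 px wide multiplies everything by 1.1875: 212.57 → 252.43 px.

252 px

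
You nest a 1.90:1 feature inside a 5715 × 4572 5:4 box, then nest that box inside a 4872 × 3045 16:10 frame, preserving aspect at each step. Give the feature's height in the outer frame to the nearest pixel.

2003 px

First fit — 1.90:1 into 5715×4572 spans the width: 5715.00 × 3007.89.
The 5:4 canvas is height-limited in 4872×3045, giving 3806.25 × 3045.00; scale factor 0.6660.
So the feature's height is 3007.89 × 0.6660 ≈ 2003.29.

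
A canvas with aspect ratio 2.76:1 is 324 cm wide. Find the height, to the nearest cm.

324 / 2.760 = 117.39.

117 cm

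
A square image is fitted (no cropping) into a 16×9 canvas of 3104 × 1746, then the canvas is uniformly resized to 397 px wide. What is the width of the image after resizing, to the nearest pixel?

In the 3104×1746 frame the image fills the height: width = 1746 × 1/1 ≈ 1746.00 px.
The frame scales by 397/3104 = 0.1279; 1746.00 × 0.1279 ≈ 223.31 px.

223 px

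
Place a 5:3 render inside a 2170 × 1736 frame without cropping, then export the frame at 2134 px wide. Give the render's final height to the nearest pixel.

At 2170×1736 the render is width-limited, so height = 2170 × 3/5 ≈ 1302.00 px.
Resizing to 2134 px wide multiplies everything by 0.9834: 1302.00 → 1280.40 px.

1280 px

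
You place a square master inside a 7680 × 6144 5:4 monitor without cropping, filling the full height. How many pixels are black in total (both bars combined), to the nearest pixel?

9437184 pixels

That makes the image 6144.0000 px wide (6144 × 1/1).
Leftover width: 7680 − 6144.0000 = 1536.0000 px.
Across the 6144-px span: 1536.0000 × 6144 ≈ 9437184 px.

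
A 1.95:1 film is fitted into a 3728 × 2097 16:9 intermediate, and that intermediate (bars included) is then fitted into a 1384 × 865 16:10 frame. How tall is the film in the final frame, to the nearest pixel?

Inside the 3728×2097 canvas the film is width-limited at 3728.00 × 1911.79.
The 16:9 canvas is width-limited in 1384×865, giving 1384.00 × 778.50; scale factor 0.3712.
Applying the same ×0.3712: 1911.79 → 709.74.

710 px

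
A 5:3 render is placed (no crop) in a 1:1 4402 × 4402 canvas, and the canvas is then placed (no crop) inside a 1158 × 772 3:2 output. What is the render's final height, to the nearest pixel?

5:3 in 4402×4402: fills the width, so the render is 4402.00 × 2641.20.
The 1:1 canvas is height-limited in 1158×772, giving 772.00 × 772.00; scale factor 0.1754.
The render scales with it: height 2641.20 × 0.1754 ≈ 463.20.

463 px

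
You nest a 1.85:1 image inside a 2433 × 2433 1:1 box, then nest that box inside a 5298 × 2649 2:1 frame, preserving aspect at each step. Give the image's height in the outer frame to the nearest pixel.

First fit — 1.85:1 into 2433×2433 spans the width: 2433.00 × 1315.14.
Second fit — the 1:1 canvas into 5298×2649 spans the height: 2649.00 × 2649.00 (×1.0888 from 2433×2433).
Applying the same ×1.0888: 1315.14 → 1431.89.

1432 px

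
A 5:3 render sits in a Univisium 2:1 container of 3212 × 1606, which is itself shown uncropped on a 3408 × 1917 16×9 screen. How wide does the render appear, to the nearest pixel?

2840 px

5:3 in 3212×1606: fills the height, so the render is 2676.67 × 1606.00.
Second fit — the Univisium 2:1 canvas into 3408×1917 spans the width: 3408.00 × 1704.00 (×1.0610 from 3212×1606).
So the render's width is 2676.67 × 1.0610 ≈ 2840.00.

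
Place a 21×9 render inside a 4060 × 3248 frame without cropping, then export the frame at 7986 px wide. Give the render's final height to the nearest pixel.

3423 px

At 4060×3248 the render is width-limited, so height = 4060 × 9/21 ≈ 1740.00 px.
The frame scales by 7986/4060 = 1.9670; 1740.00 × 1.9670 ≈ 3422.57 px.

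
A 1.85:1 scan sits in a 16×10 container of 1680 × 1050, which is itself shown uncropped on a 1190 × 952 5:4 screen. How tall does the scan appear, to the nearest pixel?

643 px

First fit — 1.85:1 into 1680×1050 spans the width: 1680.00 × 908.11.
16×10 in 1190×952: fills the width, so the intermediate becomes 1190.00 × 743.75 — a scale of ×0.7083.
The scan scales with it: height 908.11 × 0.7083 ≈ 643.24.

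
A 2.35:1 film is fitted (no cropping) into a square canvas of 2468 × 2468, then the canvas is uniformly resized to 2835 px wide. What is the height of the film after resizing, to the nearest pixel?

In the 2468×2468 frame the film fills the width: height = 2468 / 2.350 ≈ 1050.21 px.
Resizing to 2835 px wide multiplies everything by 1.1487: 1050.21 → 1206.38 px.

1206 px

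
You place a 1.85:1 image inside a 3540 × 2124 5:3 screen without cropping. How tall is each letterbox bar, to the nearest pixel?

105 px

Since 1.850 > 1.667, the image is width-limited.
Content height = 3540 / 1.850 ≈ 1913.51 px.
2124 − 1913.51 = 210.49 px of bars (105.24 each).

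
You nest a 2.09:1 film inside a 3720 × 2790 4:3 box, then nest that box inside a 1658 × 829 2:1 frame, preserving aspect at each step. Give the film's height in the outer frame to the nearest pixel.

529 px

2.09:1 in 3720×2790: fills the width, so the film is 3720.00 × 1779.90.
4:3 in 1658×829: fills the height, so the intermediate becomes 1105.33 × 829.00 — a scale of ×0.2971.
So the film's height is 1779.90 × 0.2971 ≈ 528.87.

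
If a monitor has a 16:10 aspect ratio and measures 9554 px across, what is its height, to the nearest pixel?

At 16:10, 9554·10/16 ≈ 5971.25.

5971 px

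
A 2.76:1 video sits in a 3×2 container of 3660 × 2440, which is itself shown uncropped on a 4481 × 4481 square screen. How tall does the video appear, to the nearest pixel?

1624 px

2.76:1 in 3660×2440: fills the width, so the video is 3660.00 × 1326.09.
3×2 in 4481×4481: fills the width, so the intermediate becomes 4481.00 × 2987.33 — a scale of ×1.2243.
Applying the same ×1.2243: 1326.09 → 1623.55.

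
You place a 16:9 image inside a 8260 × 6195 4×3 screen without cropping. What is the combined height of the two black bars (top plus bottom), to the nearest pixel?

1549 px

16:9 (1.778) > 4×3 (1.333), so the image fills the width.
Content height = 8260 × 9/16 ≈ 4646.25 px.
Leftover height: 6195 − 4646.25 = 1548.75 px.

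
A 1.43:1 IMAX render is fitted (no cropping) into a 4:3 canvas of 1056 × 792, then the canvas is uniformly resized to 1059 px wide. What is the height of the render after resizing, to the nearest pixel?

Fitted into 1056×792, the render spans the width; its height is 1056 / 1.430 ≈ 738.46 px.
Scaling 1056 → 1059 is ×1.0028, so the height becomes 738.46 × 1.0028 ≈ 740.56 px.

741 px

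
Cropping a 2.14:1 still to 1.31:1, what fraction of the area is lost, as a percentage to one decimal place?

38.8%

1.31:1 is narrower than 2.14:1, so the crop keeps the full height and trims the width.
Fraction kept = (1.310)/(2.140) ≈ 61.21%, so 38.79% is lost.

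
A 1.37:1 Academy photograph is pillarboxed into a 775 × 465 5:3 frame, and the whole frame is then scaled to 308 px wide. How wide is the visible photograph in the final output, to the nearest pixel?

253 px

At 775×465 the photograph is height-limited, so width = 465 × 1.370 ≈ 637.05 px.
Scaling 775 → 308 is ×0.3974, so the width becomes 637.05 × 0.3974 ≈ 253.18 px.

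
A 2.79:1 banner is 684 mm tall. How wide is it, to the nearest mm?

1908 mm

Width = 684 × 2.790 = 1908.36.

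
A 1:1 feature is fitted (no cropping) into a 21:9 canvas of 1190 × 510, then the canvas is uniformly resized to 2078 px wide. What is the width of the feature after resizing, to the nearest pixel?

891 px

In the 1190×510 frame the feature fills the height: width = 510 × 1/1 ≈ 510.00 px.
Resizing to 2078 px wide multiplies everything by 1.7462: 510.00 → 890.57 px.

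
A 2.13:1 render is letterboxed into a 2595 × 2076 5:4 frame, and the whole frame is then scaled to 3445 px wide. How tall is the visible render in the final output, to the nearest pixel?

Fitted into 2595×2076, the render spans the width; its height is 2595 / 2.130 ≈ 1218.31 px.
Scaling 2595 → 3445 is ×1.3276, so the height becomes 1218.31 × 1.3276 ≈ 1617.37 px.

1617 px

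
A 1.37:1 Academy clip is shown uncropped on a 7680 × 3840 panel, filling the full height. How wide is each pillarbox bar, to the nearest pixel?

That makes the image 5260.80 px wide (3840 × 1.370).
Black = 7680 − 5260.80 = 2419.20 px, or 1209.60 per bar.

1210 px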